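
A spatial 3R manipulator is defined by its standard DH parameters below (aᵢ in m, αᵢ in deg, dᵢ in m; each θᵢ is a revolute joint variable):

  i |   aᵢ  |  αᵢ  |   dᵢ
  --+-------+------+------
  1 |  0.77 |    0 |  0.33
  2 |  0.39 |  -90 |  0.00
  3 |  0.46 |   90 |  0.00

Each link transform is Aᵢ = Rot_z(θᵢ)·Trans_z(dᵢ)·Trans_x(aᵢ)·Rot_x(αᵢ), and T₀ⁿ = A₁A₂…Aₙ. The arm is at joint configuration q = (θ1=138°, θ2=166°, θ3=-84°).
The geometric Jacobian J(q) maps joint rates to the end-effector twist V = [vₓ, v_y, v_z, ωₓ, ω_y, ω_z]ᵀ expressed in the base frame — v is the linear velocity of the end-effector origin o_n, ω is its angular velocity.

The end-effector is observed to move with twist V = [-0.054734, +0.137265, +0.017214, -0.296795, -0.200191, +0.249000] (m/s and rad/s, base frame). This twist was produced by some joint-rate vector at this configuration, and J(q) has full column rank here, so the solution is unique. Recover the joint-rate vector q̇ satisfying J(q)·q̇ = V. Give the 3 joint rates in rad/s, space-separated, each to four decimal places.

0.1040 0.1450 -0.3580

o_n = [-0.3272, 0.1520, 0.7875]
J₁: ẑ×o_n = [-0.1520, -0.3272, 0.0000], ω = ẑ
J2: z=[0.0000, 0.0000, 1.0000] o=[-0.5722, 0.5152, 0.3300] → [0.3632, 0.2450, -0.0000, 0.0000, 0.0000, 1.0000]
J3: z=[0.8290, 0.5592, 0.0000] o=[-0.3541, 0.1919, 0.3300] → [0.2558, -0.3793, -0.0481, 0.8290, 0.5592, 0.0000]
q̇ = J⁺·V = [0.1040, 0.1450, -0.3580]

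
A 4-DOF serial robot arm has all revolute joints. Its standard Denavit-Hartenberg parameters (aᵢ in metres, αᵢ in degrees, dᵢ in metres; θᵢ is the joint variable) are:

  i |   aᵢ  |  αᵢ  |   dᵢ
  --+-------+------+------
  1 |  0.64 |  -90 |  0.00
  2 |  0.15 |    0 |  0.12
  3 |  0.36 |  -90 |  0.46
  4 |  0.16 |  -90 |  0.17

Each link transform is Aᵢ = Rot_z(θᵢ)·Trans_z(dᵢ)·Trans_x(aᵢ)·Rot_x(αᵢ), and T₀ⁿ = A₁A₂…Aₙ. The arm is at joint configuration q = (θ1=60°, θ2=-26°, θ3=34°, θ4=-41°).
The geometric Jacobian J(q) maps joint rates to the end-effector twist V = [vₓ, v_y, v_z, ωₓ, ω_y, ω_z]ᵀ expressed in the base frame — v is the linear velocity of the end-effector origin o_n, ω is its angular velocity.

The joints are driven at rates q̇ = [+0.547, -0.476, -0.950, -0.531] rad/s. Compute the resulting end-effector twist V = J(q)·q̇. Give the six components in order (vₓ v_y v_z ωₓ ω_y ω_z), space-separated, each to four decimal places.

-0.6997 0.2588 0.7171 1.2719 -0.6490 1.0728

o_n = [0.0204, 1.4053, -0.1695]
J₁: ẑ×o_n = [-1.4053, 0.0204, 0.0000], ω = ẑ
J2: z=[-0.8660, 0.5000, 0.0000] o=[0.3200, 0.5543, 0.0000] → [-0.0847, -0.1468, -0.5872, -0.8660, 0.5000, 0.0000]
J3: z=[-0.8660, 0.5000, 0.0000] o=[0.2835, 0.7310, 0.0658] → [-0.1176, -0.2037, -0.4524, -0.8660, 0.5000, 0.0000]
J4: z=[-0.0696, -0.1205, -0.9903] o=[0.0634, 1.2697, 0.0157] → [0.1565, 0.0296, -0.0146, -0.0696, -0.1205, -0.9903]
V = J·q̇ = [-0.6997, 0.2588, 0.7171, 1.2719, -0.6490, 1.0728]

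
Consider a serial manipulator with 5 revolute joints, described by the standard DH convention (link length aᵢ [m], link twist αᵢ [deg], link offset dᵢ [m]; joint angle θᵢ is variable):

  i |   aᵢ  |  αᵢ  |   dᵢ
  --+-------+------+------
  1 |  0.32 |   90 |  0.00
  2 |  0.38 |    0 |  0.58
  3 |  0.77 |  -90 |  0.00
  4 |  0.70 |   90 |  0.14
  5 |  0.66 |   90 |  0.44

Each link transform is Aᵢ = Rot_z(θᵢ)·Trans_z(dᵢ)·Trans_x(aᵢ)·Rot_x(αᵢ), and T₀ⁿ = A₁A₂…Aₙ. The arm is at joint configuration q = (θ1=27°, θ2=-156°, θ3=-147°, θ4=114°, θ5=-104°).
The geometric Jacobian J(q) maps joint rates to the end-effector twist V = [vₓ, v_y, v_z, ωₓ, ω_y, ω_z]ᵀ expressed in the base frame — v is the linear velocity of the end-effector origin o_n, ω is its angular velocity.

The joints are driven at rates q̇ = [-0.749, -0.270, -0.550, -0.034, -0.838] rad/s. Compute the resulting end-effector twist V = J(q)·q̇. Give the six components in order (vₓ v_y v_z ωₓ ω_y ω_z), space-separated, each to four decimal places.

0.9612 -0.8333 -0.4005 -0.5636 0.2506 -1.4096

o_n = [0.7698, 0.4961, 0.3715]
J₁: ẑ×o_n = [-0.4961, 0.7698, 0.0000], ω = ẑ
J2: z=[0.4540, -0.8910, 0.0000] o=[0.2851, 0.1453, 0.0000] → [-0.3310, -0.1686, 0.5911, 0.4540, -0.8910, 0.0000]
J3: z=[0.4540, -0.8910, 0.0000] o=[0.2391, -0.5291, -0.1546] → [-0.4687, -0.2388, 0.9383, 0.4540, -0.8910, 0.0000]
J4: z=[-0.7473, -0.3807, 0.5446] o=[0.6128, -0.3387, 0.4912] → [-0.4091, -0.0040, -0.5641, -0.7473, -0.3807, 0.5446]
J5: z=[0.2587, 0.5883, 0.7662] o=[0.0797, 0.1074, 0.3287] → [-0.2727, 0.5177, -0.3054, 0.2587, 0.5883, 0.7662]
V = J·q̇ = [0.9612, -0.8333, -0.4005, -0.5636, 0.2506, -1.4096]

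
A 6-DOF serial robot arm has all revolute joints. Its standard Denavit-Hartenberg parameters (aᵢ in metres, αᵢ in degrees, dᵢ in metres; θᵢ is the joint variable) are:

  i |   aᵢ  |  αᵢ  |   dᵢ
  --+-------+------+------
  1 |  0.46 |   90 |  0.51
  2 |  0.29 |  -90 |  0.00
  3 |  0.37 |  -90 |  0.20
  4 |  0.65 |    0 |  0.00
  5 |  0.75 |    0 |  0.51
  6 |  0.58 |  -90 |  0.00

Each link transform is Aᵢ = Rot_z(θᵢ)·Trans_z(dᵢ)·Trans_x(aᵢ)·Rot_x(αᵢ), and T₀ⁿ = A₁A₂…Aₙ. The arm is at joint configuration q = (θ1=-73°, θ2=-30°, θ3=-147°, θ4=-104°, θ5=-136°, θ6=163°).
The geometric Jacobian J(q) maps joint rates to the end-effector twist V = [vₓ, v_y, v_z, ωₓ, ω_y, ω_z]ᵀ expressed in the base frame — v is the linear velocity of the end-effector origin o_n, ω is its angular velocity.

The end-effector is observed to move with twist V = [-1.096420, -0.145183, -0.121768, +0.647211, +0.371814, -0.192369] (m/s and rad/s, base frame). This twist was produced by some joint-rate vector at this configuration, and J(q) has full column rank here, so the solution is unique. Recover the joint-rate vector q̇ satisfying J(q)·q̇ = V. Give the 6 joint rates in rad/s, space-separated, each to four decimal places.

-0.9870 0.1060 0.6050 0.1520 -0.7130 -0.4330

o_n = [0.0016, -1.4090, 0.8591]
J₁: ẑ×o_n = [1.4090, 0.0016, -0.0000], ω = ẑ
J2: z=[-0.9563, -0.2924, 0.0000] o=[0.1345, -0.4399, 0.5100] → [-0.1021, 0.3339, 0.8879, -0.9563, -0.2924, 0.0000]
J3: z=[0.1462, -0.4782, 0.8660] o=[0.2079, -0.6801, 0.3650] → [0.3950, -0.2509, -0.2052, 0.1462, -0.4782, 0.8660]
J4: z=[-0.6641, -0.6963, -0.2723] o=[-0.0341, -0.5776, 0.6934] → [-0.3418, 0.1003, 0.5770, -0.6641, -0.6963, -0.2723]
J5: z=[-0.6641, -0.6963, -0.2723] o=[0.1734, -0.9634, 1.1736] → [0.0976, -0.1621, 0.1764, -0.6641, -0.6963, -0.2723]
J6: z=[-0.6641, -0.6963, -0.2723] o=[0.0147, -1.2087, 0.3150] → [-0.4334, 0.3649, 0.1240, -0.6641, -0.6963, -0.2723]
q̇ = J⁺·V = [-0.9870, 0.1060, 0.6050, 0.1520, -0.7130, -0.4330]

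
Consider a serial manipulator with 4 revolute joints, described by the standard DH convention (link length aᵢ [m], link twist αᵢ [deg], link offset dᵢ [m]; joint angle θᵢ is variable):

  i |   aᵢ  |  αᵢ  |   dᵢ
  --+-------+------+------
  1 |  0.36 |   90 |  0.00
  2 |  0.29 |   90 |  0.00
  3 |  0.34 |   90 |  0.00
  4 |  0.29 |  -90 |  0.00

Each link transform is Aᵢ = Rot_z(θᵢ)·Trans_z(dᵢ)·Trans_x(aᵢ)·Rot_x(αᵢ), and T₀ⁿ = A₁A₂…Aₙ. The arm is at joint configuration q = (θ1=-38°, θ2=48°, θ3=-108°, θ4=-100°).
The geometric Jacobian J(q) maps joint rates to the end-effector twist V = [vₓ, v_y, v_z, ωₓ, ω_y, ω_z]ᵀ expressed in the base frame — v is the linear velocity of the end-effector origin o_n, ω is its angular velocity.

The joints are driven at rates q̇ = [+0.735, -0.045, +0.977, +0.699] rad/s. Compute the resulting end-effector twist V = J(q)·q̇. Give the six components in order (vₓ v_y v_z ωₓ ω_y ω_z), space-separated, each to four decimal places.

o_n = [0.3917, 0.0435, 0.3401]
J₁: ẑ×o_n = [-0.0435, 0.3917, 0.0000], ω = ẑ
J2: z=[-0.6157, -0.7880, 0.0000] o=[0.2837, -0.2216, 0.0000] → [-0.2680, 0.2094, -0.0781, -0.6157, -0.7880, 0.0000]
J3: z=[0.5856, -0.4575, -0.6691] o=[0.4366, -0.3411, 0.2155] → [0.2004, -0.0430, 0.2047, 0.5856, -0.4575, -0.6691]
J4: z=[-0.6917, 0.1483, -0.7068] o=[0.5803, -0.0430, 0.1374] → [0.0912, 0.2734, -0.0319, -0.6917, 0.1483, -0.7068]
V = J·q̇ = [0.2396, 0.4277, 0.1812, 0.1163, -0.3079, -0.4128]

0.2396 0.4277 0.1812 0.1163 -0.3079 -0.4128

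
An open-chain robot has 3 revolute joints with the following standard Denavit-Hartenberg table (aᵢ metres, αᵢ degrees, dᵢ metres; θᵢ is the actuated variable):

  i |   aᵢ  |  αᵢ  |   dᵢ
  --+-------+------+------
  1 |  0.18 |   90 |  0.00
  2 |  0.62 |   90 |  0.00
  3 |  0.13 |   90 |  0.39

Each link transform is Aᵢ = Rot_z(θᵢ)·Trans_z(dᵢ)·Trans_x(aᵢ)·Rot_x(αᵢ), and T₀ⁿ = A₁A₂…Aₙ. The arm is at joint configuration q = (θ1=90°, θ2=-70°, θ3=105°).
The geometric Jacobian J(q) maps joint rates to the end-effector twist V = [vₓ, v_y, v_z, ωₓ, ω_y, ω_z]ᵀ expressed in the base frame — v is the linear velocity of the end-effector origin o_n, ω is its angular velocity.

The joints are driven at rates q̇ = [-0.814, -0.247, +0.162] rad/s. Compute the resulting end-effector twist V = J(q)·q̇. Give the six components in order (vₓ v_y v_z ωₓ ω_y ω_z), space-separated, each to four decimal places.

o_n = [0.1256, 0.0141, -0.6844]
J₁: ẑ×o_n = [-0.0141, 0.1256, 0.0000], ω = ẑ
J2: z=[1.0000, -0.0000, 0.0000] o=[0.0000, 0.1800, 0.0000] → [0.0000, 0.6844, -0.1659, 1.0000, -0.0000, 0.0000]
J3: z=[0.0000, -0.9397, -0.3420] o=[0.0000, 0.3921, -0.5826] → [-0.0336, -0.0429, 0.1180, 0.0000, -0.9397, -0.3420]
V = J·q̇ = [0.0060, -0.2782, 0.0601, -0.2470, -0.1522, -0.8694]

0.0060 -0.2782 0.0601 -0.2470 -0.1522 -0.8694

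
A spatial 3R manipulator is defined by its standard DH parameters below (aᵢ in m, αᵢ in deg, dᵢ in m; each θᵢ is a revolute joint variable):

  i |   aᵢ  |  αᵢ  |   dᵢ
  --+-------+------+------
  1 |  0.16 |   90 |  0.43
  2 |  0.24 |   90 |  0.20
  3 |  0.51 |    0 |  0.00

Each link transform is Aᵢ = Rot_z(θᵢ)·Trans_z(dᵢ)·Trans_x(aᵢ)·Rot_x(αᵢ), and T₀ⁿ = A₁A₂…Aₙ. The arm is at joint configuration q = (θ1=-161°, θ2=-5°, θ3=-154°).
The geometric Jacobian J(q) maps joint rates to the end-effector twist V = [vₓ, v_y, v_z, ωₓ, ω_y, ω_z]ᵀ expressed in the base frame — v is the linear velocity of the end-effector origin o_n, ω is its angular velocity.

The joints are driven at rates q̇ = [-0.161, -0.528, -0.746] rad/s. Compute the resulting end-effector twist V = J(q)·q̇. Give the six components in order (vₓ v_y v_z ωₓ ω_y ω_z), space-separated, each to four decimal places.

o_n = [0.0621, -0.0035, 0.4490]
J₁: ẑ×o_n = [0.0035, 0.0621, -0.0000], ω = ẑ
J2: z=[-0.3256, 0.9455, 0.0000] o=[-0.1513, -0.0521, 0.4300] → [0.0180, 0.0062, -0.2176, -0.3256, 0.9455, 0.0000]
J3: z=[0.0824, 0.0284, -0.9962] o=[-0.4425, 0.0592, 0.4091] → [-0.0613, -0.5059, -0.0195, 0.0824, 0.0284, -0.9962]
V = J·q̇ = [0.0357, 0.3641, 0.1294, 0.1104, -0.5204, 0.5822]

0.0357 0.3641 0.1294 0.1104 -0.5204 0.5822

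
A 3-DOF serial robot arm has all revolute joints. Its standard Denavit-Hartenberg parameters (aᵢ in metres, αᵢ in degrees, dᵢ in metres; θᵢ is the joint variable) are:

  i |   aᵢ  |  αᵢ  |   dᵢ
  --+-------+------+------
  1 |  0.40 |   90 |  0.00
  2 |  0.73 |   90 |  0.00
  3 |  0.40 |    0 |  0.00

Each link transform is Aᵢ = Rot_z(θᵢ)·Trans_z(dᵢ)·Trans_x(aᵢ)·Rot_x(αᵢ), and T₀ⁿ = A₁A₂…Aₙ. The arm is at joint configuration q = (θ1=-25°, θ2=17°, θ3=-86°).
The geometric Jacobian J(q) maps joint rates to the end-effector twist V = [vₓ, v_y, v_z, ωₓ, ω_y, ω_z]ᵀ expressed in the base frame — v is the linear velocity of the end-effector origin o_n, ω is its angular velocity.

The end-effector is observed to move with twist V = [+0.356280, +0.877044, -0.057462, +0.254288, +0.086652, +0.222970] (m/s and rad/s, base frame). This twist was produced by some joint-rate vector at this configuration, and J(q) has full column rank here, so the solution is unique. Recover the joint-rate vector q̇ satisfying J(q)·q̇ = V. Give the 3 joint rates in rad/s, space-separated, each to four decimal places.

0.8570 -0.1860 0.6630

o_n = [1.1880, -0.1137, 0.2216]
J₁: ẑ×o_n = [0.1137, 1.1880, -0.0000], ω = ẑ
J2: z=[-0.4226, -0.9063, 0.0000] o=[0.3625, -0.1690, 0.0000] → [-0.2008, 0.0936, 0.7248, -0.4226, -0.9063, 0.0000]
J3: z=[0.2650, -0.1236, -0.9563] o=[0.9952, -0.4641, 0.2134] → [0.3340, -0.1866, 0.1167, 0.2650, -0.1236, -0.9563]
q̇ = J⁺·V = [0.8570, -0.1860, 0.6630]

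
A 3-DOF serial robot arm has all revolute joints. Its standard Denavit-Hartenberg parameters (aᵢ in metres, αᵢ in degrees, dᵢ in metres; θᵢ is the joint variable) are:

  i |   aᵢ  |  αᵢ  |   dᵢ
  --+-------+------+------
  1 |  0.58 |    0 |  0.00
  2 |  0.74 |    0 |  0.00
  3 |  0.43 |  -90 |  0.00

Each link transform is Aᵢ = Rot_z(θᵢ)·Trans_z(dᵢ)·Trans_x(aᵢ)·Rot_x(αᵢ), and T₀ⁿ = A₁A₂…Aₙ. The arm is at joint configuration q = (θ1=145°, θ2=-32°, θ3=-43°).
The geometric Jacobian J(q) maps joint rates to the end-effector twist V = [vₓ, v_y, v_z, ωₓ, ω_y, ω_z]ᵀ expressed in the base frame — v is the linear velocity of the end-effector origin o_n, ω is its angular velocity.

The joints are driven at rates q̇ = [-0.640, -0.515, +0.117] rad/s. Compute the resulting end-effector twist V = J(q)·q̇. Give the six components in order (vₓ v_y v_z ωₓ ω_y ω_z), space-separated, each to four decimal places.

o_n = [-0.6172, 1.4179, 0.0000]
J₁: ẑ×o_n = [-1.4179, -0.6172, 0.0000], ω = ẑ
J2: z=[0.0000, 0.0000, 1.0000] o=[-0.4751, 0.3327, 0.0000] → [-1.0852, -0.1421, 0.0000, 0.0000, 0.0000, 1.0000]
J3: z=[0.0000, 0.0000, 1.0000] o=[-0.7642, 1.0138, 0.0000] → [-0.4041, 0.1471, 0.0000, 0.0000, 0.0000, 1.0000]
V = J·q̇ = [1.4191, 0.4854, 0.0000, 0.0000, 0.0000, -1.0380]

1.4191 0.4854 0.0000 0.0000 0.0000 -1.0380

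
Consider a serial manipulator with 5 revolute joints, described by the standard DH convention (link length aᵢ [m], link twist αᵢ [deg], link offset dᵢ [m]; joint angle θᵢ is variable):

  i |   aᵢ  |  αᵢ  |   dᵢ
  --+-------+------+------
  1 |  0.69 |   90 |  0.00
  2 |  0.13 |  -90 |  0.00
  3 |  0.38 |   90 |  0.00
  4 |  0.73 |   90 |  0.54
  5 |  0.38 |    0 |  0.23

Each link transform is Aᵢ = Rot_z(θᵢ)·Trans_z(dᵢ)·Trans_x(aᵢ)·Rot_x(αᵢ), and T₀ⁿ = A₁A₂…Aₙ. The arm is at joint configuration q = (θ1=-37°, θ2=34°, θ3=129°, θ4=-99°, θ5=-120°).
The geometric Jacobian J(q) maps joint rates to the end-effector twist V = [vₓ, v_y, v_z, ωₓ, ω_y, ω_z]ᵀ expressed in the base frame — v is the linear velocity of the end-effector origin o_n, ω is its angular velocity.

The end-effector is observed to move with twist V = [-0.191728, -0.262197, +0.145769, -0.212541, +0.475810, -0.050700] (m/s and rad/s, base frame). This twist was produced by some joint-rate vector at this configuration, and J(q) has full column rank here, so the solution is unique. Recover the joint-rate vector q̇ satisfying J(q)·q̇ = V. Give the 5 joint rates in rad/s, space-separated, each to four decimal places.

o_n = [1.0511, -0.5594, -0.2720]
J₁: ẑ×o_n = [0.5594, 1.0511, -0.0000], ω = ẑ
J2: z=[-0.6018, -0.7986, 0.0000] o=[0.5511, -0.4153, 0.0000] → [0.2173, -0.1637, 0.4861, -0.6018, -0.7986, 0.0000]
J3: z=[-0.4466, 0.3365, 0.8290] o=[0.6371, -0.4801, 0.0727] → [-0.0503, 0.1893, -0.1039, -0.4466, 0.3365, 0.8290]
J4: z=[0.8933, 0.1149, 0.4346] o=[0.6565, -0.1249, -0.0610] → [0.1646, 0.3600, -0.4334, 0.8933, 0.1149, 0.4346]
J5: z=[-0.1203, -0.8705, 0.4773] o=[1.4551, -0.4123, -0.3839] → [-0.0272, -0.1793, -0.3339, -0.1203, -0.8705, 0.4773]
q̇ = J⁺·V = [-0.5130, 0.3310, 0.7220, 0.2740, -0.5350]

-0.5130 0.3310 0.7220 0.2740 -0.5350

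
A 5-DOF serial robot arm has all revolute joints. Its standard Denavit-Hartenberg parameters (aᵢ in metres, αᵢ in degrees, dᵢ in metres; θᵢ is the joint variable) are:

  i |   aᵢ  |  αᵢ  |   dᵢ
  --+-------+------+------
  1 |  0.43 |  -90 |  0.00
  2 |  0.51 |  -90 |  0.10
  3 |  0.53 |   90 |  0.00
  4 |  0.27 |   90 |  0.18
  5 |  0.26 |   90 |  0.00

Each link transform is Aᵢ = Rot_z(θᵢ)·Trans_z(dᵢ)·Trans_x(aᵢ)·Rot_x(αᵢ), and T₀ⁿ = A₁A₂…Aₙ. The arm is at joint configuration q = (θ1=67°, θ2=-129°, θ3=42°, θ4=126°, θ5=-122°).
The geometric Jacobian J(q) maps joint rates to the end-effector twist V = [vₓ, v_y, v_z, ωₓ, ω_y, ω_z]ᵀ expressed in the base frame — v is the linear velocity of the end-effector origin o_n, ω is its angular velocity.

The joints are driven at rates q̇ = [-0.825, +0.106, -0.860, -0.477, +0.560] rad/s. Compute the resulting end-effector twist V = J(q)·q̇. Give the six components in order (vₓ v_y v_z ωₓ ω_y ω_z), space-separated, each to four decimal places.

o_n = [0.2133, -0.0930, 0.7038]
J₁: ẑ×o_n = [0.0930, 0.2133, -0.0000], ω = ẑ
J2: z=[-0.9205, 0.3907, 0.0000] o=[0.1680, 0.3958, 0.0000] → [0.2750, 0.6479, 0.4323, -0.9205, 0.3907, 0.0000]
J3: z=[0.3037, 0.7154, 0.6293] o=[-0.0494, 0.1395, 0.3963] → [0.3663, 0.0720, -0.2586, 0.3037, 0.7154, 0.6293]
J4: z=[-0.8486, -0.0973, 0.5200] o=[0.1802, -0.2273, 0.7024] → [-0.0699, 0.0184, -0.1107, -0.8486, -0.0973, 0.5200]
J5: z=[0.5290, -0.1393, 0.8371] o=[0.0250, 0.0213, 0.8418] → [0.1149, 0.2307, -0.0342, 0.5290, -0.1393, 0.8371]
V = J·q̇ = [-0.2649, -0.0489, 0.3018, 0.3423, -0.6054, -1.1455]

-0.2649 -0.0489 0.3018 0.3423 -0.6054 -1.1455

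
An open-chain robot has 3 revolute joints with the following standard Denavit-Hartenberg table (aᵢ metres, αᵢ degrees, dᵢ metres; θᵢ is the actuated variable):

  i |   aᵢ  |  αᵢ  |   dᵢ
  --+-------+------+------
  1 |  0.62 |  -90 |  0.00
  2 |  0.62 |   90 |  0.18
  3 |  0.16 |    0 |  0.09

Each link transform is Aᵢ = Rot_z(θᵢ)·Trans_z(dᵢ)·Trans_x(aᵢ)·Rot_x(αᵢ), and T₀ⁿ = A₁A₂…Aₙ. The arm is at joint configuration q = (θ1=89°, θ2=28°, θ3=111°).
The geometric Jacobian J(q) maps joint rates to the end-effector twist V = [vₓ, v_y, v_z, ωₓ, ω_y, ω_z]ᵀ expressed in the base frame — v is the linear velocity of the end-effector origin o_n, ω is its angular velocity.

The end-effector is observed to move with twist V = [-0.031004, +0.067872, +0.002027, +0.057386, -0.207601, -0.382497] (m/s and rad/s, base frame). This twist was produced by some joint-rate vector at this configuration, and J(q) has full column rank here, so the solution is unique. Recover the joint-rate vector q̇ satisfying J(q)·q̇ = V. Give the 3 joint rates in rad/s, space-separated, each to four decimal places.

o_n = [-0.3091, 1.1646, -0.1847]
J₁: ẑ×o_n = [-1.1646, -0.3091, 0.0000], ω = ẑ
J2: z=[-0.9998, 0.0175, 0.0000] o=[0.0108, 0.6199, 0.0000] → [-0.0032, -0.1847, -0.5391, -0.9998, 0.0175, 0.0000]
J3: z=[0.0082, 0.4694, 0.8829] o=[-0.1596, 1.1704, -0.2911] → [0.0550, -0.1329, 0.0701, 0.0082, 0.4694, 0.8829]
q̇ = J⁺·V = [0.0060, -0.0610, -0.4400]

0.0060 -0.0610 -0.4400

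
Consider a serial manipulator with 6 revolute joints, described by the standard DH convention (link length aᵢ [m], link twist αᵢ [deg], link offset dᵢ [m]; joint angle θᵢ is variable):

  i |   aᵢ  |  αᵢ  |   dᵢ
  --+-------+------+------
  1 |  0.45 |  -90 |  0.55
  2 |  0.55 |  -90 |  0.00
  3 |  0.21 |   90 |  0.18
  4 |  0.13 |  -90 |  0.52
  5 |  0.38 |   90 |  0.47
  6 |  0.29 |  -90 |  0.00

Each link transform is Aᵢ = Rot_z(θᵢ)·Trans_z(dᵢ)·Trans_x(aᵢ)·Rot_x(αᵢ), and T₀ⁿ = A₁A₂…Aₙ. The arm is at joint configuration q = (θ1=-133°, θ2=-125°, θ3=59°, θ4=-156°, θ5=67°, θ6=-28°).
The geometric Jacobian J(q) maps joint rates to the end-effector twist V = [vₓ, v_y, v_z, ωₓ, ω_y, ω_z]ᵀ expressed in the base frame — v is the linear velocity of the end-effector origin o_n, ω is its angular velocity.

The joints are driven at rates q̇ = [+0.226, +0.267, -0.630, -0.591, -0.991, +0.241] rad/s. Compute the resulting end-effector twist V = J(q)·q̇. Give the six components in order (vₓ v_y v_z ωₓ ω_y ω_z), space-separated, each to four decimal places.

o_n = [0.0175, 0.0682, 0.7945]
J₁: ẑ×o_n = [-0.0682, 0.0175, 0.0000], ω = ẑ
J2: z=[0.7314, -0.6820, 0.0000] o=[-0.3069, -0.3291, 0.5500] → [-0.1668, -0.1788, 0.5118, 0.7314, -0.6820, 0.0000]
J3: z=[-0.5587, -0.5991, 0.5736] o=[-0.0918, -0.0984, 1.0005] → [0.0279, -0.0524, -0.0276, -0.5587, -0.5991, 0.5736]
J4: z=[0.7120, 0.0083, 0.7022] o=[-0.2816, -0.0381, 1.1924] → [-0.0779, 0.4933, 0.0732, 0.7120, 0.0083, 0.7022]
J5: z=[0.3373, 0.8729, -0.3524] o=[0.1686, -0.0972, 1.4771] → [-0.5375, 0.2835, 0.1877, 0.3373, 0.8729, -0.3524]
J6: z=[0.8451, -0.4457, -0.2952] o=[0.1696, 0.2378, 0.9740] → [0.0299, 0.1965, -0.2111, 0.8451, -0.4457, -0.2952]
V = J·q̇ = [0.5085, -0.5359, -0.1261, -0.0042, -0.7821, -0.2722]

0.5085 -0.5359 -0.1261 -0.0042 -0.7821 -0.2722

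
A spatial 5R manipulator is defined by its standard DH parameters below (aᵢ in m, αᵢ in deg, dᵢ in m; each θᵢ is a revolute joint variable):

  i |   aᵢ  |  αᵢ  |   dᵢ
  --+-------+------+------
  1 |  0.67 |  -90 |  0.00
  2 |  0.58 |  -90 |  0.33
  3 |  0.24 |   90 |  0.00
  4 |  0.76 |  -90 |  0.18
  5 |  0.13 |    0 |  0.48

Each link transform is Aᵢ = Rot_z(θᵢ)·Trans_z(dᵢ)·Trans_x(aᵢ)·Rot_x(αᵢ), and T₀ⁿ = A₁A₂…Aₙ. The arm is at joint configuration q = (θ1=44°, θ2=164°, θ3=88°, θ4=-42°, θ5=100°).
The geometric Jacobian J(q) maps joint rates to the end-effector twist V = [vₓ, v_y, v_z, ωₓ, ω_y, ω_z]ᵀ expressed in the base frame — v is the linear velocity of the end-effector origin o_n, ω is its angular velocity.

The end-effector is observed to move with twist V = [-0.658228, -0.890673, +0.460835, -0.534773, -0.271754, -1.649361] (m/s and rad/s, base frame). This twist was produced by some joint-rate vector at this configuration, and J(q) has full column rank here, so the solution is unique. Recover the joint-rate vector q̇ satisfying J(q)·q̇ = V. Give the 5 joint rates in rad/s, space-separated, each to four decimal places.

o_n = [0.5849, -0.5149, -0.3163]
J₁: ẑ×o_n = [0.5149, 0.5849, -0.0000], ω = ẑ
J2: z=[-0.6947, 0.7193, 0.0000] o=[0.4820, 0.4654, 0.0000] → [-0.2275, -0.2197, 0.6070, -0.6947, 0.7193, 0.0000]
J3: z=[-0.1983, -0.1915, 0.9613] o=[-0.1483, 0.3155, -0.1599] → [0.8282, 0.6738, 0.3050, -0.1983, -0.1915, 0.9613]
J4: z=[-0.7153, -0.6422, -0.2755] o=[0.0125, 0.1374, -0.1622] → [-0.0807, -0.2679, 0.8342, -0.7153, -0.6422, -0.2755]
J5: z=[0.3010, -0.6389, 0.7079] o=[0.3630, -0.3000, -0.7060] → [-0.0969, 0.0397, 0.0770, 0.3010, -0.6389, 0.7079]
q̇ = J⁺·V = [-0.9640, -0.1190, -0.2020, 0.7500, -0.4020]

-0.9640 -0.1190 -0.2020 0.7500 -0.4020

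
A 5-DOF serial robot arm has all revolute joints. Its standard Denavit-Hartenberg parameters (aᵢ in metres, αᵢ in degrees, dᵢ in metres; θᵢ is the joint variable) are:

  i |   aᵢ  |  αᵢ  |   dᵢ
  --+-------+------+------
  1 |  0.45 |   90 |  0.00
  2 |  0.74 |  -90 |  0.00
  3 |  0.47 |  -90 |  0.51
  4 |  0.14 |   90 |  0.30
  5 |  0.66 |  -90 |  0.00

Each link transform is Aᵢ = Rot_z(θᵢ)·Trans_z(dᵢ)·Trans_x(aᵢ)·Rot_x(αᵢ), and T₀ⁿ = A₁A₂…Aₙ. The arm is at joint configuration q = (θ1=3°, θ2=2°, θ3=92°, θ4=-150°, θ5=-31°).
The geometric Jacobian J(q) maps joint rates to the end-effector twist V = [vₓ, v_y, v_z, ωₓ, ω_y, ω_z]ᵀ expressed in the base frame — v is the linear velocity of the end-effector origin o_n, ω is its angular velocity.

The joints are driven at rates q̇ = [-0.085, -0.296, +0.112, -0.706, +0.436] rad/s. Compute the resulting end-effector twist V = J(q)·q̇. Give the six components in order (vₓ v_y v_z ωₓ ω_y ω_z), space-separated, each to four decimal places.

0.0716 -0.4801 -0.5880 0.7156 0.1404 -0.3255

o_n = [1.2099, -0.0765, 0.8897]
J₁: ẑ×o_n = [0.0765, 1.2099, -0.0000], ω = ẑ
J2: z=[0.0523, -0.9986, 0.0000] o=[0.4494, 0.0236, 0.0000] → [-0.8885, -0.0466, 0.7542, 0.0523, -0.9986, 0.0000]
J3: z=[-0.0349, -0.0018, 0.9994] o=[1.1879, 0.0623, 0.0258] → [0.1371, 0.0521, 0.0049, -0.0349, -0.0018, 0.9994]
J4: z=[-0.9956, -0.0871, -0.0349] o=[1.1292, 0.5295, 0.5349] → [-0.0520, 0.3504, 0.6104, -0.9956, -0.0871, -0.0349]
J5: z=[0.0737, -0.4965, -0.8649] o=[0.8386, 0.3825, 0.5946] → [-0.5435, -0.3429, 0.1505, 0.0737, -0.4965, -0.8649]
V = J·q̇ = [0.0716, -0.4801, -0.5880, 0.7156, 0.1404, -0.3255]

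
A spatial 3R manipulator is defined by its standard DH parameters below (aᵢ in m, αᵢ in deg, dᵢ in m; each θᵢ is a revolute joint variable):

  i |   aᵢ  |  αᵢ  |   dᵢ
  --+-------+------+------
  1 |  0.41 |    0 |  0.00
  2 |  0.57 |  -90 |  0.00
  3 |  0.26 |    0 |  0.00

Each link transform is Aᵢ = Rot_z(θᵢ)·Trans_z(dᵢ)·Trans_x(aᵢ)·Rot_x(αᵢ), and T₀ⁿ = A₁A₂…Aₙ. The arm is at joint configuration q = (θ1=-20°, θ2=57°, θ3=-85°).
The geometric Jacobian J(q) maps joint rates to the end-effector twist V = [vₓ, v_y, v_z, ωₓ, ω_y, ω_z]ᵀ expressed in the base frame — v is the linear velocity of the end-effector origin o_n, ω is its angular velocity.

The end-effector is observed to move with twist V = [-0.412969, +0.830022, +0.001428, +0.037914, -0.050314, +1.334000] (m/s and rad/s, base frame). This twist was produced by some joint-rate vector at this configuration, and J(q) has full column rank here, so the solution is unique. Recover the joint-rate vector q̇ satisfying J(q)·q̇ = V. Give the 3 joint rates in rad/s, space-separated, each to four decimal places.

0.5410 0.7930 -0.0630

o_n = [0.8586, 0.2164, 0.2590]
J₁: ẑ×o_n = [-0.2164, 0.8586, 0.0000], ω = ẑ
J2: z=[0.0000, 0.0000, 1.0000] o=[0.3853, -0.1402, 0.0000] → [-0.3567, 0.4733, 0.0000, 0.0000, 0.0000, 1.0000]
J3: z=[-0.6018, 0.7986, 0.0000] o=[0.8405, 0.2028, 0.0000] → [0.2069, 0.1559, -0.0227, -0.6018, 0.7986, 0.0000]
q̇ = J⁺·V = [0.5410, 0.7930, -0.0630]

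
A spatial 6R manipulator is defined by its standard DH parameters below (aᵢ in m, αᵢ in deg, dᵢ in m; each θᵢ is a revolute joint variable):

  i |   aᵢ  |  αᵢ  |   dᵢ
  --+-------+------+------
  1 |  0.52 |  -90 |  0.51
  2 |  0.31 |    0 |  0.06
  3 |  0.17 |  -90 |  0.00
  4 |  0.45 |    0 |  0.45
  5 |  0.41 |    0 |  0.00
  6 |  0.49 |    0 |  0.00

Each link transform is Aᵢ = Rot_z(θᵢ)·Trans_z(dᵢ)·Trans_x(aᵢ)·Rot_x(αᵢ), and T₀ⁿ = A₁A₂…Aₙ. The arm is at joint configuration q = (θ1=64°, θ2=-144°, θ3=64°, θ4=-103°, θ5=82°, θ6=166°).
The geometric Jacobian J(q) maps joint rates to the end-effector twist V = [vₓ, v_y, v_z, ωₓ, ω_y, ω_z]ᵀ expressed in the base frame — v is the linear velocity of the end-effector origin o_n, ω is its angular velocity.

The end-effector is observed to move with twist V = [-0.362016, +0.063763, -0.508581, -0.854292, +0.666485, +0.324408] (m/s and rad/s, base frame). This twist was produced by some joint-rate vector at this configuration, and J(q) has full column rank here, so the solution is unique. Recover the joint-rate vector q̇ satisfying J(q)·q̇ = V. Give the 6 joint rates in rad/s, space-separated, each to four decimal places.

o_n = [-0.0114, 0.8078, 0.6635]
J₁: ẑ×o_n = [-0.8078, -0.0114, 0.0000], ω = ẑ
J2: z=[-0.8988, 0.4384, 0.0000] o=[0.2280, 0.4674, 0.5100] → [0.0673, 0.1379, -0.2011, -0.8988, 0.4384, 0.0000]
J3: z=[-0.8988, 0.4384, 0.0000] o=[0.0641, 0.2683, 0.6922] → [-0.0126, -0.0258, -0.4519, -0.8988, 0.4384, 0.0000]
J4: z=[0.4317, 0.8851, -0.1736] o=[0.0770, 0.2948, 0.8596] → [-0.0845, 0.1000, 0.2997, 0.4317, 0.8851, -0.1736]
J5: z=[0.4317, 0.8851, -0.1736] o=[-0.1305, 0.8695, 0.6818] → [-0.0269, -0.0128, -0.1321, 0.4317, 0.8851, -0.1736]
J6: z=[0.4317, 0.8851, -0.1736] o=[-0.2334, 0.9937, 1.0588] → [-0.3822, 0.1321, -0.2768, 0.4317, 0.8851, -0.1736]
q̇ = J⁺·V = [0.3640, 0.4850, 0.5750, -0.1880, 0.1400, 0.2760]

0.3640 0.4850 0.5750 -0.1880 0.1400 0.2760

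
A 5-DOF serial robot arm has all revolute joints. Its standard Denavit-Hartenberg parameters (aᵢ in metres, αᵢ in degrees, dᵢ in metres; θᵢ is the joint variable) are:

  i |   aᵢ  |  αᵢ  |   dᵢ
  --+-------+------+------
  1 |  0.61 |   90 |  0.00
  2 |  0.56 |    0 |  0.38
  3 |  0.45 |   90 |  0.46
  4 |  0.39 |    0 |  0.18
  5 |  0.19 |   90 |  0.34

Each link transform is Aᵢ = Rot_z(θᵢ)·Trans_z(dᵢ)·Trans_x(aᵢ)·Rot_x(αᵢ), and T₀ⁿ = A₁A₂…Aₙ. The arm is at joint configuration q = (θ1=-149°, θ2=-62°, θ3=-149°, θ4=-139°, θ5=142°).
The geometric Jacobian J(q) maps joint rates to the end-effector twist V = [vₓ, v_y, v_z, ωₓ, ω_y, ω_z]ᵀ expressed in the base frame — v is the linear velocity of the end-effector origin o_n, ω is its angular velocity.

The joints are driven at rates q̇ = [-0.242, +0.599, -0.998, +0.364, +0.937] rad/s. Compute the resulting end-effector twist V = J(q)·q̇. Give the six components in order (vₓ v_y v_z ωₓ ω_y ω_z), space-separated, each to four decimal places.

o_n = [-1.0300, 0.0742, 0.1292]
J₁: ẑ×o_n = [-0.0742, -1.0300, 0.0000], ω = ẑ
J2: z=[-0.5150, 0.8572, 0.0000] o=[-0.5229, -0.3142, 0.0000] → [0.1107, 0.0665, 0.2347, -0.5150, 0.8572, 0.0000]
J3: z=[-0.5150, 0.8572, 0.0000] o=[-0.9439, -0.1239, -0.4945] → [0.5345, 0.3212, -0.0282, -0.5150, 0.8572, 0.0000]
J4: z=[-0.4415, -0.2653, 0.8572] o=[-0.8502, 0.4691, -0.2627] → [0.2346, 0.0189, 0.1267, -0.4415, -0.2653, 0.8572]
J5: z=[-0.4415, -0.2653, 0.8572] o=[-1.0142, 0.0721, -0.2600] → [-0.1050, 0.1582, -0.0051, -0.4415, -0.2653, 0.8572]
V = J·q̇ = [-0.4622, 0.1237, 0.2101, -0.3689, -0.6871, 0.8732]

-0.4622 0.1237 0.2101 -0.3689 -0.6871 0.8732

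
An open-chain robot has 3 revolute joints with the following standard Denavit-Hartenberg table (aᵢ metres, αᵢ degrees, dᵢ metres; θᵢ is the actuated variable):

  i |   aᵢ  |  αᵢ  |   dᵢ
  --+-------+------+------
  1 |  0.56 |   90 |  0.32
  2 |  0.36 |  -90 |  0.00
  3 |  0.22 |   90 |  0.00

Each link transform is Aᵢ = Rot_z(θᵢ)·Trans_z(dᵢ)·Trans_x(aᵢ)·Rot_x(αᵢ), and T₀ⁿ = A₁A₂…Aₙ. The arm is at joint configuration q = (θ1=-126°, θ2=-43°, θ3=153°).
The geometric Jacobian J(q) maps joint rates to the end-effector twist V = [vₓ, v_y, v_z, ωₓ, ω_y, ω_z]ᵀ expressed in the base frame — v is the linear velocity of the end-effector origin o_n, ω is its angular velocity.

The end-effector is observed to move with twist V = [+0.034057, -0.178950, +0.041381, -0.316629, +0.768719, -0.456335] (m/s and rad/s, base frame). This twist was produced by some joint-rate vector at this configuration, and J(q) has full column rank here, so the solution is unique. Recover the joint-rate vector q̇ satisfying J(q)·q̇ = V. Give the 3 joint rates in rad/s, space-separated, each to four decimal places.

0.0110 0.7080 -0.6390

o_n = [-0.3188, -0.6088, 0.2082]
J₁: ẑ×o_n = [0.6088, -0.3188, 0.0000], ω = ẑ
J2: z=[-0.8090, 0.5878, 0.0000] o=[-0.3292, -0.4530, 0.3200] → [-0.0657, -0.0905, 0.1199, -0.8090, 0.5878, 0.0000]
J3: z=[-0.4009, -0.5517, 0.7314] o=[-0.4839, -0.6661, 0.0745] → [-0.1156, 0.1743, 0.0681, -0.4009, -0.5517, 0.7314]
q̇ = J⁺·V = [0.0110, 0.7080, -0.6390]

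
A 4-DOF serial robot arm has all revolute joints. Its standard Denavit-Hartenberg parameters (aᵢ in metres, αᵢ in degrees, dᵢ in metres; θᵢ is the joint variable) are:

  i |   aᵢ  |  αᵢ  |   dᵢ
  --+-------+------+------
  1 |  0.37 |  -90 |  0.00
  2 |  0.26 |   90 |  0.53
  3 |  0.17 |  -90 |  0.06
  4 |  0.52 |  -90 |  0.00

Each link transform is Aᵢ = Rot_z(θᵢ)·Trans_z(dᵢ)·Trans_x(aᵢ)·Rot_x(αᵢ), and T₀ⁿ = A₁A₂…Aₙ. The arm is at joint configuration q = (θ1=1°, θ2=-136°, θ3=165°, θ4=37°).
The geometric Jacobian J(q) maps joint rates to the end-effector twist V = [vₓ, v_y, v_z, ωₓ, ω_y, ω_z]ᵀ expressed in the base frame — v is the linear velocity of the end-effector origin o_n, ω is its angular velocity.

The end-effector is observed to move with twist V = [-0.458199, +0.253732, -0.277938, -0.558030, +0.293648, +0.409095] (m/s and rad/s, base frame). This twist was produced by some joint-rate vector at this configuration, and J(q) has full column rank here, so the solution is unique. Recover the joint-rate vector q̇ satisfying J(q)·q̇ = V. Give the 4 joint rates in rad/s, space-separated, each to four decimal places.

0.7010 -0.4240 0.5940 -0.7530

o_n = [0.7533, 0.6947, -0.0302]
J₁: ẑ×o_n = [-0.6947, 0.7533, 0.0000], ω = ẑ
J2: z=[-0.0175, 0.9998, 0.0000] o=[0.3699, 0.0065, 0.0000] → [-0.0302, -0.0005, -0.3954, -0.0175, 0.9998, 0.0000]
J3: z=[-0.6946, -0.0121, -0.7193] o=[0.1737, 0.5331, 0.1806] → [0.1188, -0.5634, -0.1052, -0.6946, -0.0121, -0.7193]
J4: z=[0.2030, -0.9625, -0.1798] o=[0.2494, 0.5784, 0.0234] → [0.0724, -0.0797, 0.5087, 0.2030, -0.9625, -0.1798]
q̇ = J⁺·V = [0.7010, -0.4240, 0.5940, -0.7530]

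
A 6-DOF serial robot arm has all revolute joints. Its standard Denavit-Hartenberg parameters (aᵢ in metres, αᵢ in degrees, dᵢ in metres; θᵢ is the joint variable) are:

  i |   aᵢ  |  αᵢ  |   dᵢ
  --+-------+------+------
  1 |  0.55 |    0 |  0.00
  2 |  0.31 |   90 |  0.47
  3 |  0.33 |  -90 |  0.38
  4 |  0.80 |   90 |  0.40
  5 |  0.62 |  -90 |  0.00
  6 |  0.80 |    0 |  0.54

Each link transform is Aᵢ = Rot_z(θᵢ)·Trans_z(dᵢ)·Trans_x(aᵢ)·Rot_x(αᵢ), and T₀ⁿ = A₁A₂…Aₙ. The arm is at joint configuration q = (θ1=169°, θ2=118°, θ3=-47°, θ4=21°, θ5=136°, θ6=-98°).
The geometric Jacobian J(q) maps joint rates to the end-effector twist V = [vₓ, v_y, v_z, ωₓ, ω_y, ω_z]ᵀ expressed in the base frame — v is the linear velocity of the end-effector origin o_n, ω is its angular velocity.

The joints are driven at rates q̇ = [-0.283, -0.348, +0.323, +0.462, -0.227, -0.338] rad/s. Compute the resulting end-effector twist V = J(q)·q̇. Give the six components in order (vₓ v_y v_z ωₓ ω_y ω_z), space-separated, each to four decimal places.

o_n = [-1.2883, -1.2042, 0.2296]
J₁: ẑ×o_n = [1.2042, -1.2883, 0.0000], ω = ẑ
J2: z=[0.0000, 0.0000, 1.0000] o=[-0.5399, 0.1049, 0.0000] → [1.3091, -0.7484, 0.0000, 0.0000, 0.0000, 1.0000]
J3: z=[-0.9563, -0.2924, 0.0000] o=[-0.4493, -0.1915, 0.4700] → [0.0703, -0.2299, 0.7231, -0.9563, -0.2924, 0.0000]
J4: z=[0.2138, -0.6994, 0.6820] o=[-0.7469, -0.5178, 0.2287] → [0.4674, -0.3695, -0.5254, 0.2138, -0.6994, 0.6820]
J5: z=[-0.8213, -0.5067, -0.2621] o=[-0.2382, -1.2009, -0.0448] → [-0.1399, 0.5006, -0.5293, -0.8213, -0.5067, -0.2621]
J6: z=[-0.5212, 0.8533, -0.0163] o=[-0.3820, -1.2773, 0.5535] → [-0.2752, -0.1540, 0.7352, -0.5212, 0.8533, -0.0163]
V = J·q̇ = [-0.4330, 0.3185, -0.1375, 0.1525, -0.5910, -0.2509]

-0.4330 0.3185 -0.1375 0.1525 -0.5910 -0.2509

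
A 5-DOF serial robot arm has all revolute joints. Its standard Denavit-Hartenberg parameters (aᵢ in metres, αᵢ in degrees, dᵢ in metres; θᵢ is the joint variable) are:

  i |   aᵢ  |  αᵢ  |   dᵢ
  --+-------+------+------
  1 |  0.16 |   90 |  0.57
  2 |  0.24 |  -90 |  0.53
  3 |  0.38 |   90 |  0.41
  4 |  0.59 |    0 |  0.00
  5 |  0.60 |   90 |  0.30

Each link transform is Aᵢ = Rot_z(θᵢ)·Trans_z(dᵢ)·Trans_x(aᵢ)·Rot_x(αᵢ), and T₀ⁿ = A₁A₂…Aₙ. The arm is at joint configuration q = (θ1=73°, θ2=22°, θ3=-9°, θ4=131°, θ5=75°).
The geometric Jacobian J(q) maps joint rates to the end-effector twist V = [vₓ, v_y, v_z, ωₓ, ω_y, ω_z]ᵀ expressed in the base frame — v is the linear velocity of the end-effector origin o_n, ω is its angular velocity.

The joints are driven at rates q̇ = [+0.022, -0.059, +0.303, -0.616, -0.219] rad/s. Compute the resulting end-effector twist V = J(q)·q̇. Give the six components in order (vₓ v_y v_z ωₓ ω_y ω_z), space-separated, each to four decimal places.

0.1547 -0.1599 0.7148 -0.8429 0.2656 0.3519

o_n = [0.5964, -0.5830, 0.9893]
J₁: ẑ×o_n = [0.5830, 0.5964, -0.0000], ω = ẑ
J2: z=[0.9563, -0.2924, 0.0000] o=[0.0468, 0.1530, 0.5700] → [-0.1226, -0.4010, -0.5432, 0.9563, -0.2924, 0.0000]
J3: z=[-0.1095, -0.3582, 0.9272] o=[0.6187, 0.2109, 0.6599] → [0.6181, 0.0155, 0.0790, -0.1095, -0.3582, 0.9272]
J4: z=[0.9021, -0.4275, -0.0586] o=[0.7324, 0.3794, 1.1806] → [0.0254, 0.1806, -0.9263, 0.9021, -0.4275, -0.0586]
J5: z=[0.9021, -0.4275, -0.0586] o=[0.5221, -0.1014, 1.4503] → [0.1688, 0.4115, -0.4027, 0.9021, -0.4275, -0.0586]
V = J·q̇ = [0.1547, -0.1599, 0.7148, -0.8429, 0.2656, 0.3519]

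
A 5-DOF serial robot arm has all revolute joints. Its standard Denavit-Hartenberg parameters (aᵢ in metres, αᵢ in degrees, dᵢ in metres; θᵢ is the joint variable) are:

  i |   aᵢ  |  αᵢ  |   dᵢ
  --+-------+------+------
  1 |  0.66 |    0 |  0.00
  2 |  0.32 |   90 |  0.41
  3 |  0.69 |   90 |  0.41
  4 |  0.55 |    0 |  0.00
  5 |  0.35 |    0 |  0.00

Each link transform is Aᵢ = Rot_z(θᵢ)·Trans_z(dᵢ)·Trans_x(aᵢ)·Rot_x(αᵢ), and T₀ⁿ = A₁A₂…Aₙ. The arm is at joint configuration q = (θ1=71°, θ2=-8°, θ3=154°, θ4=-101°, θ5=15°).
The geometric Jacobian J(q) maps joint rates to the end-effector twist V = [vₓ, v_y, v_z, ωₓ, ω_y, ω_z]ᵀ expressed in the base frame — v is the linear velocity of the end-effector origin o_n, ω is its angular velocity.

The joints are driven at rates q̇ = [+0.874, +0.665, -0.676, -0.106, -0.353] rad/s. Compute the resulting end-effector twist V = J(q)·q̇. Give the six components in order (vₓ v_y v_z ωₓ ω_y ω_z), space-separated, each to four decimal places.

o_n = [-0.3154, 0.6386, 0.6772]
J₁: ẑ×o_n = [-0.6386, -0.3154, 0.0000], ω = ẑ
J2: z=[0.0000, 0.0000, 1.0000] o=[0.2149, 0.6240, 0.0000] → [-0.0145, -0.5302, 0.0000, 0.0000, 0.0000, 1.0000]
J3: z=[0.8910, -0.4540, 0.0000] o=[0.3602, 0.9092, 0.4100] → [-0.1213, -0.2381, -0.5478, 0.8910, -0.4540, 0.0000]
J4: z=[0.1990, 0.3906, 0.8988] o=[0.4439, 0.1705, 0.7125] → [-0.4345, -0.6754, 0.3897, 0.1990, 0.3906, 0.8988]
J5: z=[0.1990, 0.3906, 0.8988] o=[0.0057, 0.4996, 0.6665] → [-0.1207, -0.2907, 0.1531, 0.1990, 0.3906, 0.8988]
V = J·q̇ = [-0.3971, -0.2931, 0.2750, -0.6937, 0.1276, 1.1265]

-0.3971 -0.2931 0.2750 -0.6937 0.1276 1.1265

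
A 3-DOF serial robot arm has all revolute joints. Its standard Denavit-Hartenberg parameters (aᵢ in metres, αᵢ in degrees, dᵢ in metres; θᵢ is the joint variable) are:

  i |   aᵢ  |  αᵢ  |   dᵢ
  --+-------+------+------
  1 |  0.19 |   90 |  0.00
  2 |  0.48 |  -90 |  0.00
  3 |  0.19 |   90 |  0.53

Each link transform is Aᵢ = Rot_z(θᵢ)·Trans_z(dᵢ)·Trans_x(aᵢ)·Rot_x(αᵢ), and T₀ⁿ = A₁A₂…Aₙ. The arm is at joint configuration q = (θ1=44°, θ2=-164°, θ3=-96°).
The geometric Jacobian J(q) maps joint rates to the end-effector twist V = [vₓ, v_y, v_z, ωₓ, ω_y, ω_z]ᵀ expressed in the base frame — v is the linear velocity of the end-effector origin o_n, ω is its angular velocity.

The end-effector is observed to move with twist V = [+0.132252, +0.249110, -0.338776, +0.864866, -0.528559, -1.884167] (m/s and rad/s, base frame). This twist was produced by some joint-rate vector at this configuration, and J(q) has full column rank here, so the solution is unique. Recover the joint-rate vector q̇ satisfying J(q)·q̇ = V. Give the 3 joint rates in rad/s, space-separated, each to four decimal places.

-0.9950 0.9810 0.9250

o_n = [0.0548, -0.2097, -0.6363]
J₁: ẑ×o_n = [0.2097, 0.0548, -0.0000], ω = ẑ
J2: z=[0.6947, -0.7193, 0.0000] o=[0.1367, 0.1320, 0.0000] → [0.4577, 0.4420, -0.2962, 0.6947, -0.7193, 0.0000]
J3: z=[0.1983, 0.1915, -0.9613] o=[-0.1952, -0.1885, -0.1323] → [-0.1169, -0.1405, -0.0521, 0.1983, 0.1915, -0.9613]
q̇ = J⁺·V = [-0.9950, 0.9810, 0.9250]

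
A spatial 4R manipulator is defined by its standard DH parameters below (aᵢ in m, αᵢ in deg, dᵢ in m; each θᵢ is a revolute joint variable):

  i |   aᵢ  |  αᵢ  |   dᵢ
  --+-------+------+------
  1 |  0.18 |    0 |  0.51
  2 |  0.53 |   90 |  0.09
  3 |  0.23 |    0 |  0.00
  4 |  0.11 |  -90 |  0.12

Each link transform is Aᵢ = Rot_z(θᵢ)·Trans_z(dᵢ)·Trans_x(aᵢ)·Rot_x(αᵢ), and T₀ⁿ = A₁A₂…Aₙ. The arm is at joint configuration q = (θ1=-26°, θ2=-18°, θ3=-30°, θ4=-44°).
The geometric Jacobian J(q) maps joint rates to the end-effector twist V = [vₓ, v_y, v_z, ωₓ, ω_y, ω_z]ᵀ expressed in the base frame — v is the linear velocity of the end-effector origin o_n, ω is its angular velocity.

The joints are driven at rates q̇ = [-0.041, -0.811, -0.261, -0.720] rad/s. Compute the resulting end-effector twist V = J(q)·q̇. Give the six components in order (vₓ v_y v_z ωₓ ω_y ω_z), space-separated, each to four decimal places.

-0.6225 -0.3082 -0.0817 0.6815 0.7057 -0.8520

o_n = [0.6248, -0.6928, 0.3793]
J₁: ẑ×o_n = [0.6928, 0.6248, -0.0000], ω = ẑ
J2: z=[0.0000, 0.0000, 1.0000] o=[0.1618, -0.0789, 0.5100] → [0.6139, 0.4630, -0.0000, 0.0000, 0.0000, 1.0000]
J3: z=[-0.6947, -0.7193, 0.0000] o=[0.5430, -0.4471, 0.6000] → [0.1588, -0.1533, 0.2295, -0.6947, -0.7193, 0.0000]
J4: z=[-0.6947, -0.7193, 0.0000] o=[0.6863, -0.5854, 0.4850] → [0.0761, -0.0735, 0.0303, -0.6947, -0.7193, 0.0000]
V = J·q̇ = [-0.6225, -0.3082, -0.0817, 0.6815, 0.7057, -0.8520]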